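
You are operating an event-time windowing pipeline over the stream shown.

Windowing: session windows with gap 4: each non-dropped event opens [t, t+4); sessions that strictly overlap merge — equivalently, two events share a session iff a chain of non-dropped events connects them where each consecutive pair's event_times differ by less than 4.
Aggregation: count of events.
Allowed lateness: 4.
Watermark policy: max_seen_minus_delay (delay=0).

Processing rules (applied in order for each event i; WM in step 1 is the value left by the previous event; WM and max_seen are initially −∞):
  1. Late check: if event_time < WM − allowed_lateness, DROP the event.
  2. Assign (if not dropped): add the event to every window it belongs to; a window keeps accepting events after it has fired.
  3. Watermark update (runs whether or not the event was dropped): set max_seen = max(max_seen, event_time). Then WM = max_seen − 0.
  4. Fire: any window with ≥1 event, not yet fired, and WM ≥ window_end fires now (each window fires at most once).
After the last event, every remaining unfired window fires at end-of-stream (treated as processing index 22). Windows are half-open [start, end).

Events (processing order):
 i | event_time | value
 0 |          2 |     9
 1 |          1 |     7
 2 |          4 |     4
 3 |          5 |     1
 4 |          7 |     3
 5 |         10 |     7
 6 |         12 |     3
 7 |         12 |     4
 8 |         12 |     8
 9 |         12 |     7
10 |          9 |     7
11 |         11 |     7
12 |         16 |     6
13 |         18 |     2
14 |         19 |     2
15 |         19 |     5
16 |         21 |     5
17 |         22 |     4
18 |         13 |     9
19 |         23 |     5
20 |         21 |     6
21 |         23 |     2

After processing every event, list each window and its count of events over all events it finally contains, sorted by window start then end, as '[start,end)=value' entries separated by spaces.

i=0 t=2 v=9: → [2,6); WM=2
i=1 t=1 v=7: → [1,6); WM=2
i=2 t=4 v=4: → [1,8); WM=4
i=3 t=5 v=1: → [1,9); WM=5
i=4 t=7 v=3: → [1,11); WM=7
i=5 t=10 v=7: → [1,14); WM=10
i=6 t=12 v=3: → [1,16); WM=12
i=7 t=12 v=4: → [1,16); WM=12
i=8 t=12 v=8: → [1,16); WM=12
i=9 t=12 v=7: → [1,16); WM=12
i=10 t=9 v=7: → [1,16); WM=12
i=11 t=11 v=7: → [1,16); WM=12
i=12 t=16 v=6: → [16,20); WM=16
i=13 t=18 v=2: → [16,22); WM=18
i=14 t=19 v=2: → [16,23); WM=19
i=15 t=19 v=5: → [16,23); WM=19
i=16 t=21 v=5: → [16,25); WM=21
i=17 t=22 v=4: → [16,26); WM=22
i=18 t=13 v=9: DROP (t<22-4); WM=22
i=19 t=23 v=5: → [16,27); WM=23
i=20 t=21 v=6: → [16,27); WM=23
i=21 t=23 v=2: → [16,27); WM=23

[1,16)=12 [16,27)=9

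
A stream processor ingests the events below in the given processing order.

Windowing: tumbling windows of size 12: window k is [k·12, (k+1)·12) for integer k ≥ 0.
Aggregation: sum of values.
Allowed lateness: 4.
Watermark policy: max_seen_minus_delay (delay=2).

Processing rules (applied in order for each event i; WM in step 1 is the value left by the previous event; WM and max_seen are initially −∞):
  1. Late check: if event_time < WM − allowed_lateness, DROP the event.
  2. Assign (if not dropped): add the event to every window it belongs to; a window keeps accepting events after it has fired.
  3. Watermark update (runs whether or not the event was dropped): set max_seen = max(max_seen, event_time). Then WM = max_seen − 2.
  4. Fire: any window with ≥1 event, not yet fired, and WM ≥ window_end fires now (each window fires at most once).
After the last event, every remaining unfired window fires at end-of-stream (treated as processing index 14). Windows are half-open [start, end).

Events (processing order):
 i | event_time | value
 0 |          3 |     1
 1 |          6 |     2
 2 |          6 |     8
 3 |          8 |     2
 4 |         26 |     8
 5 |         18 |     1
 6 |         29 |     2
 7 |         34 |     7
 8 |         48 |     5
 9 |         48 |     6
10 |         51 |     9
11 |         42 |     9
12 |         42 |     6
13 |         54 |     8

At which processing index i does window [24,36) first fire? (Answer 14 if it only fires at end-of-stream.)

i=0 t=3 v=1: → [0,12); WM=1
i=1 t=6 v=2: → [0,12); WM=4
i=2 t=6 v=8: → [0,12); WM=4
i=3 t=8 v=2: → [0,12); WM=6
i=4 t=26 v=8: → [24,36); WM=24; [0,12) fires=13
i=5 t=18 v=1: DROP (t<24-4); WM=24
i=6 t=29 v=2: → [24,36); WM=27
i=7 t=34 v=7: → [24,36); WM=32
i=8 t=48 v=5: → [48,60); WM=46; [24,36) fires=17
i=9 t=48 v=6: → [48,60); WM=46
i=10 t=51 v=9: → [48,60); WM=49
i=11 t=42 v=9: DROP (t<49-4); WM=49
i=12 t=42 v=6: DROP (t<49-4); WM=49
i=13 t=54 v=8: → [48,60); WM=52

8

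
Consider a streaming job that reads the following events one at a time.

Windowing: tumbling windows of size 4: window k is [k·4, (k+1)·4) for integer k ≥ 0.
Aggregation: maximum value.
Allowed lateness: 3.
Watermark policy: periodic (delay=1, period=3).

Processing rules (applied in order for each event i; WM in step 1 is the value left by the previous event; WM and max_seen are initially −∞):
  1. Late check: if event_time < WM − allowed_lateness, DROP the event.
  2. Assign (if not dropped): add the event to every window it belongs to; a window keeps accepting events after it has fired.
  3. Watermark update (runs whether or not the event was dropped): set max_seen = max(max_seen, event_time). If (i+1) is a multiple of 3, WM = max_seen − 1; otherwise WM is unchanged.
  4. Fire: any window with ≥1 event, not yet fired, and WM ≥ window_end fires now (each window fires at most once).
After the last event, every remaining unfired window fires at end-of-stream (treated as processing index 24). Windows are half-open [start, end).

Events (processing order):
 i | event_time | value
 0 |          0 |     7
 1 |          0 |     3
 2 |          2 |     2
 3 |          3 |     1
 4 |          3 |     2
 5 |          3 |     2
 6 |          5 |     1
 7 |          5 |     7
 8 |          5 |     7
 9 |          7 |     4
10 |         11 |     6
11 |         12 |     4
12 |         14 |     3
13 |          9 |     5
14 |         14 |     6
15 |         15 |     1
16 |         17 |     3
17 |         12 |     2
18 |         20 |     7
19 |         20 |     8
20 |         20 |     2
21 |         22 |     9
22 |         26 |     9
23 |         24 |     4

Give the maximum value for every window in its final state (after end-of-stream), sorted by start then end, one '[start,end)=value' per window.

[0,4)=7 [4,8)=7 [8,12)=6 [12,16)=6 [16,20)=3 [20,24)=9 [24,28)=9

i=0 t=0 v=7: → [0,4); WM=−∞
i=1 t=0 v=3: → [0,4); WM=−∞
i=2 t=2 v=2: → [0,4); WM=1
i=3 t=3 v=1: → [0,4); WM=1
i=4 t=3 v=2: → [0,4); WM=1
i=5 t=3 v=2: → [0,4); WM=2
i=6 t=5 v=1: → [4,8); WM=2
i=7 t=5 v=7: → [4,8); WM=2
i=8 t=5 v=7: → [4,8); WM=4; [0,4) fires=7
i=9 t=7 v=4: → [4,8); WM=4
i=10 t=11 v=6: → [8,12); WM=4
i=11 t=12 v=4: → [12,16); WM=11; [4,8) fires=7
i=12 t=14 v=3: → [12,16); WM=11
i=13 t=9 v=5: → [8,12); WM=11
i=14 t=14 v=6: → [12,16); WM=13; [8,12) fires=6
i=15 t=15 v=1: → [12,16); WM=13
i=16 t=17 v=3: → [16,20); WM=13
i=17 t=12 v=2: → [12,16); WM=16; [12,16) fires=6
i=18 t=20 v=7: → [20,24); WM=16
i=19 t=20 v=8: → [20,24); WM=16
i=20 t=20 v=2: → [20,24); WM=19
i=21 t=22 v=9: → [20,24); WM=19
i=22 t=26 v=9: → [24,28); WM=19
i=23 t=24 v=4: → [24,28); WM=25; [16,20) fires=3 [20,24) fires=9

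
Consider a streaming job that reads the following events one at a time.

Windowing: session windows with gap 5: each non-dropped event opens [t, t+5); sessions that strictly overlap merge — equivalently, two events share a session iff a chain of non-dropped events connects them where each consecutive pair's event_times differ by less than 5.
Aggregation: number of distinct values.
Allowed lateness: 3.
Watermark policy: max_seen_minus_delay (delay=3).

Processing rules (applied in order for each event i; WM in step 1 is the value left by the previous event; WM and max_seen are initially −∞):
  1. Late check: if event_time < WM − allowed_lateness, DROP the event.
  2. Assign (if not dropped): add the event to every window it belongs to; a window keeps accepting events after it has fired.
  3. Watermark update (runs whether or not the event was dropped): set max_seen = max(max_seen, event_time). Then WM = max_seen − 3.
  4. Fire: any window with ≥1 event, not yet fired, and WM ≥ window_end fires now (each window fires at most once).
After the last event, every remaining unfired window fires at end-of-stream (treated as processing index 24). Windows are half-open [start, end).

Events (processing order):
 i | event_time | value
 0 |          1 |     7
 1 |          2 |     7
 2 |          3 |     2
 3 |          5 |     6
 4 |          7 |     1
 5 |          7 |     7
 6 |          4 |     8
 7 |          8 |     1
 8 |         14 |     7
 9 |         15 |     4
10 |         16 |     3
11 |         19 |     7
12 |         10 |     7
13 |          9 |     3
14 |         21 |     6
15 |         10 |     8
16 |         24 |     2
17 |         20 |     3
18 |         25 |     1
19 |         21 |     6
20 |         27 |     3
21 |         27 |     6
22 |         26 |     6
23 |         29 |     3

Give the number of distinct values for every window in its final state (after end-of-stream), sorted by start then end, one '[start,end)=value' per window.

[1,13)=5 [14,34)=6

i=0 t=1 v=7: → [1,6); WM=-2
i=1 t=2 v=7: → [1,7); WM=-1
i=2 t=3 v=2: → [1,8); WM=0
i=3 t=5 v=6: → [1,10); WM=2
i=4 t=7 v=1: → [1,12); WM=4
i=5 t=7 v=7: → [1,12); WM=4
i=6 t=4 v=8: → [1,12); WM=4
i=7 t=8 v=1: → [1,13); WM=5
i=8 t=14 v=7: → [14,19); WM=11
i=9 t=15 v=4: → [14,20); WM=12
i=10 t=16 v=3: → [14,21); WM=13
i=11 t=19 v=7: → [14,24); WM=16
i=12 t=10 v=7: DROP (t<16-3); WM=16
i=13 t=9 v=3: DROP (t<16-3); WM=16
i=14 t=21 v=6: → [14,26); WM=18
i=15 t=10 v=8: DROP (t<18-3); WM=18
i=16 t=24 v=2: → [14,29); WM=21
i=17 t=20 v=3: → [14,29); WM=21
i=18 t=25 v=1: → [14,30); WM=22
i=19 t=21 v=6: → [14,30); WM=22
i=20 t=27 v=3: → [14,32); WM=24
i=21 t=27 v=6: → [14,32); WM=24
i=22 t=26 v=6: → [14,32); WM=24
i=23 t=29 v=3: → [14,34); WM=26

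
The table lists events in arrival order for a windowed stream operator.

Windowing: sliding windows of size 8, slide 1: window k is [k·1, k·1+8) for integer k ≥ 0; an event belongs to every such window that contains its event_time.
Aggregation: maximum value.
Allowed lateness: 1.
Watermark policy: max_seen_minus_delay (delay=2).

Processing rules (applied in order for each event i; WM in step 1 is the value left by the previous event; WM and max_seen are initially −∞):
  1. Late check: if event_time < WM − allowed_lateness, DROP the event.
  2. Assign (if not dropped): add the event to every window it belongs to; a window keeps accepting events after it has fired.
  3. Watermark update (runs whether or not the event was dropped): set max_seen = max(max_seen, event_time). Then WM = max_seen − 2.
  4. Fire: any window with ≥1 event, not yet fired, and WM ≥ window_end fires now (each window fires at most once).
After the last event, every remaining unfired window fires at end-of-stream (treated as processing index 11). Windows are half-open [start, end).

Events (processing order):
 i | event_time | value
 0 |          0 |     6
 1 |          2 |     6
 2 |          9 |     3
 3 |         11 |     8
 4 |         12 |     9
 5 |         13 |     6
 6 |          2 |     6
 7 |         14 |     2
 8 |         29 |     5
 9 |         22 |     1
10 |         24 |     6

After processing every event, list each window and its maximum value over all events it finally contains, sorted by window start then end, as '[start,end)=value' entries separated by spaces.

[0,8)=6 [1,9)=6 [2,10)=6 [3,11)=3 [4,12)=8 [5,13)=9 [6,14)=9 [7,15)=9 [8,16)=9 [9,17)=9 [10,18)=9 [11,19)=9 [12,20)=9 [13,21)=6 [14,22)=2 [22,30)=5 [23,31)=5 [24,32)=5 [25,33)=5 [26,34)=5 [27,35)=5 [28,36)=5 [29,37)=5

i=0 t=0 v=6: → [0,8); WM=-2
i=1 t=2 v=6: → [2,10),[1,9),[0,8); WM=0
i=2 t=9 v=3: → [9,17),[8,16),[7,15),[6,14),[5,13),[4,12),[3,11),[2,10); WM=7
i=3 t=11 v=8: → [11,19),[10,18),[9,17),[8,16),[7,15),[6,14),[5,13),[4,12); WM=9; [0,8) fires=6 [1,9) fires=6
i=4 t=12 v=9: → [12,20),[11,19),[10,18),[9,17),[8,16),[7,15),[6,14),[5,13); WM=10; [2,10) fires=6
i=5 t=13 v=6: → [13,21),[12,20),[11,19),[10,18),[9,17),[8,16),[7,15),[6,14); WM=11; [3,11) fires=3
i=6 t=2 v=6: DROP (t<11-1); WM=11
i=7 t=14 v=2: → [14,22),[13,21),[12,20),[11,19),[10,18),[9,17),[8,16),[7,15); WM=12; [4,12) fires=8
i=8 t=29 v=5: → [29,37),[28,36),[27,35),[26,34),[25,33),[24,32),[23,31),[22,30); WM=27; [5,13) fires=9 [6,14) fires=9 [7,15) fires=9 [8,16) fires=9 [9,17) fires=9 [10,18) fires=9 [11,19) fires=9 [12,20) fires=9 [13,21) fires=6 [14,22) fires=2
i=9 t=22 v=1: DROP (t<27-1); WM=27
i=10 t=24 v=6: DROP (t<27-1); WM=27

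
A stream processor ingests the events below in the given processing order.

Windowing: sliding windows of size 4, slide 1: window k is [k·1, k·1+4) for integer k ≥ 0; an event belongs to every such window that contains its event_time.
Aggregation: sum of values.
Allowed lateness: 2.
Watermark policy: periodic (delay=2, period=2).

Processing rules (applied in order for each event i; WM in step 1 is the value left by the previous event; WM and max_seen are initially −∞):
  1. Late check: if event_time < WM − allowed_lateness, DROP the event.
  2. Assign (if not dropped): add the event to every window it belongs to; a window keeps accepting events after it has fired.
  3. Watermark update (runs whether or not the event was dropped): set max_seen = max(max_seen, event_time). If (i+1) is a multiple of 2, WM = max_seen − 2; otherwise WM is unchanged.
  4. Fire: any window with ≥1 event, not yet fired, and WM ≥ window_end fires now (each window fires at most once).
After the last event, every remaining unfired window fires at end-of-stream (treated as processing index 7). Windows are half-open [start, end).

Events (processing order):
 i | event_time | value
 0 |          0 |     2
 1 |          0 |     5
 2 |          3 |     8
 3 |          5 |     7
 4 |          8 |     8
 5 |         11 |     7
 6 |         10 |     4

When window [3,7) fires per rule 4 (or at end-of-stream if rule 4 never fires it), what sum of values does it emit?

i=0 t=0 v=2: → [0,4); WM=−∞
i=1 t=0 v=5: → [0,4); WM=-2
i=2 t=3 v=8: → [3,7),[2,6),[1,5),[0,4); WM=-2
i=3 t=5 v=7: → [5,9),[4,8),[3,7),[2,6); WM=3
i=4 t=8 v=8: → [8,12),[7,11),[6,10),[5,9); WM=3
i=5 t=11 v=7: → [11,15),[10,14),[9,13),[8,12); WM=9; [0,4) fires=15 [1,5) fires=8 [2,6) fires=15 [3,7) fires=15 [4,8) fires=7 [5,9) fires=15
i=6 t=10 v=4: → [10,14),[9,13),[8,12),[7,11); WM=9

15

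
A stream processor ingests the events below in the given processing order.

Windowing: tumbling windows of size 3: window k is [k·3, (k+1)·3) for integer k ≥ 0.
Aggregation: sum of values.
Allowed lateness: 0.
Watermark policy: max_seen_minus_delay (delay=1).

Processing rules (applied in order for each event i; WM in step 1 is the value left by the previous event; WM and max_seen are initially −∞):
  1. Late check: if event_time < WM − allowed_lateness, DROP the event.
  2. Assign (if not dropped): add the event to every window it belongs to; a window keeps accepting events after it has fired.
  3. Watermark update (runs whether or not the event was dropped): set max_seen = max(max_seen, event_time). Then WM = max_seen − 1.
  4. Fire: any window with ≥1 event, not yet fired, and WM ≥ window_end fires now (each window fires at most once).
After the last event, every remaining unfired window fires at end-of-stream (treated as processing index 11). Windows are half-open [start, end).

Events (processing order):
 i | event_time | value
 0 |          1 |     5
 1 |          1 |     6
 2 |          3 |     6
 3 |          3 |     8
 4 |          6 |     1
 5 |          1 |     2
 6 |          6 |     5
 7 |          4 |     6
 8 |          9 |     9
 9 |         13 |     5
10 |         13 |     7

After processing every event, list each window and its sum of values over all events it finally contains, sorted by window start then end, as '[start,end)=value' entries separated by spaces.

[0,3)=11 [3,6)=14 [6,9)=6 [9,12)=9 [12,15)=12

i=0 t=1 v=5: → [0,3); WM=0
i=1 t=1 v=6: → [0,3); WM=0
i=2 t=3 v=6: → [3,6); WM=2
i=3 t=3 v=8: → [3,6); WM=2
i=4 t=6 v=1: → [6,9); WM=5; [0,3) fires=11
i=5 t=1 v=2: DROP (t<5-0); WM=5
i=6 t=6 v=5: → [6,9); WM=5
i=7 t=4 v=6: DROP (t<5-0); WM=5
i=8 t=9 v=9: → [9,12); WM=8; [3,6) fires=14
i=9 t=13 v=5: → [12,15); WM=12; [6,9) fires=6 [9,12) fires=9
i=10 t=13 v=7: → [12,15); WM=12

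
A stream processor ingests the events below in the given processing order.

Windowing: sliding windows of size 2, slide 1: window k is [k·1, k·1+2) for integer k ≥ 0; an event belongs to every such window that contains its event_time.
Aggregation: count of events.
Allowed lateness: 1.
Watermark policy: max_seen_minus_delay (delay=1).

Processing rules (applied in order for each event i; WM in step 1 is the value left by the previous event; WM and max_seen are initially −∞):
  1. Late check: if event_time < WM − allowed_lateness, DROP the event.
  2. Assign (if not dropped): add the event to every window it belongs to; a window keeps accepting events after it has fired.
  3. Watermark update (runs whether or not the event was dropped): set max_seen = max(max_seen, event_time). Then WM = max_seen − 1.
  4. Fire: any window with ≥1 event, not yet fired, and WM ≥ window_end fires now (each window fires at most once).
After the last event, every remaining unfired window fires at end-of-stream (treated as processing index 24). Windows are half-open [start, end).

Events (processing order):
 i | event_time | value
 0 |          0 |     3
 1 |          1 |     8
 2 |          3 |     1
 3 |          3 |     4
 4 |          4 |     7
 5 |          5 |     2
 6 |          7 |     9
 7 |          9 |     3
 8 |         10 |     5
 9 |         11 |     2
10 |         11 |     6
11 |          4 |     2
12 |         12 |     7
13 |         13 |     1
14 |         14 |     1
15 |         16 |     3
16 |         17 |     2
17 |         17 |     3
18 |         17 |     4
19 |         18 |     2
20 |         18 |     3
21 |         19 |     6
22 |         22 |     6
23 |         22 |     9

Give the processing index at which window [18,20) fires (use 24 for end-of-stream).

i=0 t=0 v=3: → [0,2); WM=-1
i=1 t=1 v=8: → [1,3),[0,2); WM=0
i=2 t=3 v=1: → [3,5),[2,4); WM=2; [0,2) fires=2
i=3 t=3 v=4: → [3,5),[2,4); WM=2
i=4 t=4 v=7: → [4,6),[3,5); WM=3; [1,3) fires=1
i=5 t=5 v=2: → [5,7),[4,6); WM=4; [2,4) fires=2
i=6 t=7 v=9: → [7,9),[6,8); WM=6; [3,5) fires=3 [4,6) fires=2
i=7 t=9 v=3: → [9,11),[8,10); WM=8; [5,7) fires=1 [6,8) fires=1
i=8 t=10 v=5: → [10,12),[9,11); WM=9; [7,9) fires=1
i=9 t=11 v=2: → [11,13),[10,12); WM=10; [8,10) fires=1
i=10 t=11 v=6: → [11,13),[10,12); WM=10
i=11 t=4 v=2: DROP (t<10-1); WM=10
i=12 t=12 v=7: → [12,14),[11,13); WM=11; [9,11) fires=2
i=13 t=13 v=1: → [13,15),[12,14); WM=12; [10,12) fires=3
i=14 t=14 v=1: → [14,16),[13,15); WM=13; [11,13) fires=3
i=15 t=16 v=3: → [16,18),[15,17); WM=15; [12,14) fires=2 [13,15) fires=2
i=16 t=17 v=2: → [17,19),[16,18); WM=16; [14,16) fires=1
i=17 t=17 v=3: → [17,19),[16,18); WM=16
i=18 t=17 v=4: → [17,19),[16,18); WM=16
i=19 t=18 v=2: → [18,20),[17,19); WM=17; [15,17) fires=1
i=20 t=18 v=3: → [18,20),[17,19); WM=17
i=21 t=19 v=6: → [19,21),[18,20); WM=18; [16,18) fires=4
i=22 t=22 v=6: → [22,24),[21,23); WM=21; [17,19) fires=5 [18,20) fires=3 [19,21) fires=1
i=23 t=22 v=9: → [22,24),[21,23); WM=21

22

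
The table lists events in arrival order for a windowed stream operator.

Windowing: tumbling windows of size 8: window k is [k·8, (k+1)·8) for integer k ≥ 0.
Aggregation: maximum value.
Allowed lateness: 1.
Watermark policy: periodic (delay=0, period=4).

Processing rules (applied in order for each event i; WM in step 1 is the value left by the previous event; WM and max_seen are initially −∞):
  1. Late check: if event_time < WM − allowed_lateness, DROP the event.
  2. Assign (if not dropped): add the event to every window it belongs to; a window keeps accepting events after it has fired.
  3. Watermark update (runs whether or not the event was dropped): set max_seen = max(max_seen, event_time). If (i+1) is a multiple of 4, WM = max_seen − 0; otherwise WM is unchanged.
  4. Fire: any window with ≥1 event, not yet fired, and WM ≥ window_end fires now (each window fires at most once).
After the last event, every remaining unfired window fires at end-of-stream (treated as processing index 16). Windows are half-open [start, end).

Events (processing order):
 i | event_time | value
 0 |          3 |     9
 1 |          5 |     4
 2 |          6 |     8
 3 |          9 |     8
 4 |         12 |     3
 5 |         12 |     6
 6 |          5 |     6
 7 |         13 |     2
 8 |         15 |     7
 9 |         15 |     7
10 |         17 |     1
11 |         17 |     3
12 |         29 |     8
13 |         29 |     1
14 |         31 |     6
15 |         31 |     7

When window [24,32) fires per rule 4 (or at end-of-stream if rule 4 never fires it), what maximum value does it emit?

8

i=0 t=3 v=9: → [0,8); WM=−∞
i=1 t=5 v=4: → [0,8); WM=−∞
i=2 t=6 v=8: → [0,8); WM=−∞
i=3 t=9 v=8: → [8,16); WM=9; [0,8) fires=9
i=4 t=12 v=3: → [8,16); WM=9
i=5 t=12 v=6: → [8,16); WM=9
i=6 t=5 v=6: DROP (t<9-1); WM=9
i=7 t=13 v=2: → [8,16); WM=13
i=8 t=15 v=7: → [8,16); WM=13
i=9 t=15 v=7: → [8,16); WM=13
i=10 t=17 v=1: → [16,24); WM=13
i=11 t=17 v=3: → [16,24); WM=17; [8,16) fires=8
i=12 t=29 v=8: → [24,32); WM=17
i=13 t=29 v=1: → [24,32); WM=17
i=14 t=31 v=6: → [24,32); WM=17
i=15 t=31 v=7: → [24,32); WM=31; [16,24) fires=3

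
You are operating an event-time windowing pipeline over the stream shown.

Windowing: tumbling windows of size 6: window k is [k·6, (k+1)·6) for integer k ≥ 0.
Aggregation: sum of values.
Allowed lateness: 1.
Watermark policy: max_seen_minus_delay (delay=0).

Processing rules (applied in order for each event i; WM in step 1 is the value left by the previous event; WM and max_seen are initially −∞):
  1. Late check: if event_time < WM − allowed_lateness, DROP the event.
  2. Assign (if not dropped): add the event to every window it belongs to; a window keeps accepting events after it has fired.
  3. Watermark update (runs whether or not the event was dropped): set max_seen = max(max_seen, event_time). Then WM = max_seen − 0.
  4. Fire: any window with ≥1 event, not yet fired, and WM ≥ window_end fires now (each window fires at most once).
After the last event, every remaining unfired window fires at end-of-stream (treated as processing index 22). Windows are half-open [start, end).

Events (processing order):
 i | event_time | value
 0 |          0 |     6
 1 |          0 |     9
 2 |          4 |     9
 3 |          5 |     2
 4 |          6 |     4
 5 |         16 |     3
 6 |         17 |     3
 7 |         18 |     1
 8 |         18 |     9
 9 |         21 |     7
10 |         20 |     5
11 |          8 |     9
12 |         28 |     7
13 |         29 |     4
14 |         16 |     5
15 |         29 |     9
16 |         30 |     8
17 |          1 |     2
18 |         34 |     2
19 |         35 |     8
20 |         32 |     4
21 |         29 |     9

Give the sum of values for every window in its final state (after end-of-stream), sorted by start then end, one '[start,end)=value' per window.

[0,6)=26 [6,12)=4 [12,18)=6 [18,24)=22 [24,30)=20 [30,36)=18

i=0 t=0 v=6: → [0,6); WM=0
i=1 t=0 v=9: → [0,6); WM=0
i=2 t=4 v=9: → [0,6); WM=4
i=3 t=5 v=2: → [0,6); WM=5
i=4 t=6 v=4: → [6,12); WM=6; [0,6) fires=26
i=5 t=16 v=3: → [12,18); WM=16; [6,12) fires=4
i=6 t=17 v=3: → [12,18); WM=17
i=7 t=18 v=1: → [18,24); WM=18; [12,18) fires=6
i=8 t=18 v=9: → [18,24); WM=18
i=9 t=21 v=7: → [18,24); WM=21
i=10 t=20 v=5: → [18,24); WM=21
i=11 t=8 v=9: DROP (t<21-1); WM=21
i=12 t=28 v=7: → [24,30); WM=28; [18,24) fires=22
i=13 t=29 v=4: → [24,30); WM=29
i=14 t=16 v=5: DROP (t<29-1); WM=29
i=15 t=29 v=9: → [24,30); WM=29
i=16 t=30 v=8: → [30,36); WM=30; [24,30) fires=20
i=17 t=1 v=2: DROP (t<30-1); WM=30
i=18 t=34 v=2: → [30,36); WM=34
i=19 t=35 v=8: → [30,36); WM=35
i=20 t=32 v=4: DROP (t<35-1); WM=35
i=21 t=29 v=9: DROP (t<35-1); WM=35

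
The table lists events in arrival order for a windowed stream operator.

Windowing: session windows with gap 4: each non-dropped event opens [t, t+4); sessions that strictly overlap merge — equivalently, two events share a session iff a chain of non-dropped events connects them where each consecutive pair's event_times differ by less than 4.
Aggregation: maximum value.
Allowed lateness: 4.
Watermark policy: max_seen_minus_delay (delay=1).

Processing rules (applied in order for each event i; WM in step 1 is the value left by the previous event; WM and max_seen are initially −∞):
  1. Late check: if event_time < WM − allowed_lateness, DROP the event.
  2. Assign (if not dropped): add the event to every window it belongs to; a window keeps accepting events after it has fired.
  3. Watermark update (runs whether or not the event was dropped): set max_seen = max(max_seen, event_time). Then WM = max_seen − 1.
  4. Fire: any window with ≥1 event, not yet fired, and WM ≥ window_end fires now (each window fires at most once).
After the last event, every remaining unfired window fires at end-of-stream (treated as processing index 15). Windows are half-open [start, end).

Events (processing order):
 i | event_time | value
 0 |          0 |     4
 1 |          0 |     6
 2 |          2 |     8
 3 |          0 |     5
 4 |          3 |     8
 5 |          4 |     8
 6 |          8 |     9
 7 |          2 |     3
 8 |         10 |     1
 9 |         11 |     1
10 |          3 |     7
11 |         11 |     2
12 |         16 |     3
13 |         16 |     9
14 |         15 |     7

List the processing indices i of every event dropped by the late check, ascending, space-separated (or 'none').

i=0 t=0 v=4: → [0,4); WM=-1
i=1 t=0 v=6: → [0,4); WM=-1
i=2 t=2 v=8: → [0,6); WM=1
i=3 t=0 v=5: → [0,6); WM=1
i=4 t=3 v=8: → [0,7); WM=2
i=5 t=4 v=8: → [0,8); WM=3
i=6 t=8 v=9: → [8,12); WM=7
i=7 t=2 v=3: DROP (t<7-4); WM=7
i=8 t=10 v=1: → [8,14); WM=9
i=9 t=11 v=1: → [8,15); WM=10
i=10 t=3 v=7: DROP (t<10-4); WM=10
i=11 t=11 v=2: → [8,15); WM=10
i=12 t=16 v=3: → [16,20); WM=15
i=13 t=16 v=9: → [16,20); WM=15
i=14 t=15 v=7: → [15,20); WM=15

7 10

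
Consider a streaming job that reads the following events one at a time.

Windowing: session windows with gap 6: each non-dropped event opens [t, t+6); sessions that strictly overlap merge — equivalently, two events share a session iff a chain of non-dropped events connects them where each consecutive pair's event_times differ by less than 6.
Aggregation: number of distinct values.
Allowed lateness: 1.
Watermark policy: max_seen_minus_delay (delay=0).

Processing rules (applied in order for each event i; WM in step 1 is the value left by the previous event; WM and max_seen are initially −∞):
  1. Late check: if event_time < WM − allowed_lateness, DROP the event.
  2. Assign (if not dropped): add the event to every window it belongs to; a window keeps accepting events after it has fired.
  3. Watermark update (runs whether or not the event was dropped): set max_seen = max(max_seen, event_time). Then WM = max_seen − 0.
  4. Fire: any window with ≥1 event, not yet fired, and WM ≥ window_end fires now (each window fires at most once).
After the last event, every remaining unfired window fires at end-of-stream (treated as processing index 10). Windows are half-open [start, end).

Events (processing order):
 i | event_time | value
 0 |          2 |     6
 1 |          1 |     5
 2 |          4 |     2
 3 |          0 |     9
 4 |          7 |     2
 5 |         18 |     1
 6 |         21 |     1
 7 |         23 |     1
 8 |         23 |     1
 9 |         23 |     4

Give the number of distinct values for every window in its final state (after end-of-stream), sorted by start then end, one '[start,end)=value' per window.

[1,13)=3 [18,29)=2

i=0 t=2 v=6: → [2,8); WM=2
i=1 t=1 v=5: → [1,8); WM=2
i=2 t=4 v=2: → [1,10); WM=4
i=3 t=0 v=9: DROP (t<4-1); WM=4
i=4 t=7 v=2: → [1,13); WM=7
i=5 t=18 v=1: → [18,24); WM=18
i=6 t=21 v=1: → [18,27); WM=21
i=7 t=23 v=1: → [18,29); WM=23
i=8 t=23 v=1: → [18,29); WM=23
i=9 t=23 v=4: → [18,29); WM=23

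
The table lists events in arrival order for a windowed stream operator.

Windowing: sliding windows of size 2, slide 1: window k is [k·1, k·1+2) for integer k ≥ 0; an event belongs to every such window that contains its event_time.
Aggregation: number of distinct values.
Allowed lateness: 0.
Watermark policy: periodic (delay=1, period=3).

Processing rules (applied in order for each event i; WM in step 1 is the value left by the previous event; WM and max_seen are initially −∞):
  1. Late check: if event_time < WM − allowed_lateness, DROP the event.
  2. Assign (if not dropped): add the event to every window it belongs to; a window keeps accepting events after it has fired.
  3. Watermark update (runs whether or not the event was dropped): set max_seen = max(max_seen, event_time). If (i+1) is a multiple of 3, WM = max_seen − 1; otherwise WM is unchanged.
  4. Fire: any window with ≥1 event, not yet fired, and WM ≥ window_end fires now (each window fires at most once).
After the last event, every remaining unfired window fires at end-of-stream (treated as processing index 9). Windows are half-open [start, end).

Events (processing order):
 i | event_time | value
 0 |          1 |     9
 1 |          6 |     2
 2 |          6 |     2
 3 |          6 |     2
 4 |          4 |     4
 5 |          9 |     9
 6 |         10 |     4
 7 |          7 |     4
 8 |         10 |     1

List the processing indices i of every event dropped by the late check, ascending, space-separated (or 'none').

i=0 t=1 v=9: → [1,3),[0,2); WM=−∞
i=1 t=6 v=2: → [6,8),[5,7); WM=−∞
i=2 t=6 v=2: → [6,8),[5,7); WM=5; [0,2) fires=1 [1,3) fires=1
i=3 t=6 v=2: → [6,8),[5,7); WM=5
i=4 t=4 v=4: DROP (t<5-0); WM=5
i=5 t=9 v=9: → [9,11),[8,10); WM=8; [5,7) fires=1 [6,8) fires=1
i=6 t=10 v=4: → [10,12),[9,11); WM=8
i=7 t=7 v=4: DROP (t<8-0); WM=8
i=8 t=10 v=1: → [10,12),[9,11); WM=9

4 7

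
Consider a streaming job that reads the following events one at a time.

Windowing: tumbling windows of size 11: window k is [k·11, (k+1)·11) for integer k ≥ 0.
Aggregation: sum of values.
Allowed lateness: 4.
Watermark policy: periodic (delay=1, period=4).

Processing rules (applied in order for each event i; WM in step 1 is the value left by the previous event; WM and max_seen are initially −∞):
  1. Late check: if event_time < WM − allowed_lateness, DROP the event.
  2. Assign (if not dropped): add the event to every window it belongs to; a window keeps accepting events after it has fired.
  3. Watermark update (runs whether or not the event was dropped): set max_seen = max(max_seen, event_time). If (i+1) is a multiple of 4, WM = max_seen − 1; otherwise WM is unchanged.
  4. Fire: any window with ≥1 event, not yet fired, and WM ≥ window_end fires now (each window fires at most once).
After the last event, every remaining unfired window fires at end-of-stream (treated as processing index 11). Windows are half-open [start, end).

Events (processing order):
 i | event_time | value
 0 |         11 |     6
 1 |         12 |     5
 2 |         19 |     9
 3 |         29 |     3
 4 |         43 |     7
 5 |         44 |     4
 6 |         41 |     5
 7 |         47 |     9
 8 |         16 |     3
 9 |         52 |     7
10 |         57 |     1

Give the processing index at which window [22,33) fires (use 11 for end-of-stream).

7

i=0 t=11 v=6: → [11,22); WM=−∞
i=1 t=12 v=5: → [11,22); WM=−∞
i=2 t=19 v=9: → [11,22); WM=−∞
i=3 t=29 v=3: → [22,33); WM=28; [11,22) fires=20
i=4 t=43 v=7: → [33,44); WM=28
i=5 t=44 v=4: → [44,55); WM=28
i=6 t=41 v=5: → [33,44); WM=28
i=7 t=47 v=9: → [44,55); WM=46; [22,33) fires=3 [33,44) fires=12
i=8 t=16 v=3: DROP (t<46-4); WM=46
i=9 t=52 v=7: → [44,55); WM=46
i=10 t=57 v=1: → [55,66); WM=46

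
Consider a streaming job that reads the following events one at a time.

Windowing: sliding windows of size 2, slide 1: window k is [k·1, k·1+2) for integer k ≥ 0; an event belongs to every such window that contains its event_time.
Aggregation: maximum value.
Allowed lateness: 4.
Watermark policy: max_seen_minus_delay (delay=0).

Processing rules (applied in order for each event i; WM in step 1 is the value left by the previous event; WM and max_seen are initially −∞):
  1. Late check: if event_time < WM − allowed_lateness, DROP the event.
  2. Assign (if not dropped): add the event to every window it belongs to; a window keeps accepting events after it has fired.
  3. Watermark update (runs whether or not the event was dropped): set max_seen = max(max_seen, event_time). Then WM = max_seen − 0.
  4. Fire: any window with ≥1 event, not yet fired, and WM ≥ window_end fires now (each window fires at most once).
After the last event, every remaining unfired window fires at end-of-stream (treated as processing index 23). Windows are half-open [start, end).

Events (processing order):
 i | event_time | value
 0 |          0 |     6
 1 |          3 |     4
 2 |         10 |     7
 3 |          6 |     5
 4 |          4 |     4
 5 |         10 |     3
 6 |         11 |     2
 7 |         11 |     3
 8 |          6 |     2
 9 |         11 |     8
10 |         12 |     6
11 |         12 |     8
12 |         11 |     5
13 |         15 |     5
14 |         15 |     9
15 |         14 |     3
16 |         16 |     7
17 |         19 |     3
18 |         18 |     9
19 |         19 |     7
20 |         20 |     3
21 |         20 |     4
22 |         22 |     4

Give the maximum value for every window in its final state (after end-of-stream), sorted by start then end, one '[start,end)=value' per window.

i=0 t=0 v=6: → [0,2); WM=0
i=1 t=3 v=4: → [3,5),[2,4); WM=3; [0,2) fires=6
i=2 t=10 v=7: → [10,12),[9,11); WM=10; [2,4) fires=4 [3,5) fires=4
i=3 t=6 v=5: → [6,8),[5,7); WM=10; [5,7) fires=5 [6,8) fires=5
i=4 t=4 v=4: DROP (t<10-4); WM=10
i=5 t=10 v=3: → [10,12),[9,11); WM=10
i=6 t=11 v=2: → [11,13),[10,12); WM=11; [9,11) fires=7
i=7 t=11 v=3: → [11,13),[10,12); WM=11
i=8 t=6 v=2: DROP (t<11-4); WM=11
i=9 t=11 v=8: → [11,13),[10,12); WM=11
i=10 t=12 v=6: → [12,14),[11,13); WM=12; [10,12) fires=8
i=11 t=12 v=8: → [12,14),[11,13); WM=12
i=12 t=11 v=5: → [11,13),[10,12); WM=12
i=13 t=15 v=5: → [15,17),[14,16); WM=15; [11,13) fires=8 [12,14) fires=8
i=14 t=15 v=9: → [15,17),[14,16); WM=15
i=15 t=14 v=3: → [14,16),[13,15); WM=15; [13,15) fires=3
i=16 t=16 v=7: → [16,18),[15,17); WM=16; [14,16) fires=9
i=17 t=19 v=3: → [19,21),[18,20); WM=19; [15,17) fires=9 [16,18) fires=7
i=18 t=18 v=9: → [18,20),[17,19); WM=19; [17,19) fires=9
i=19 t=19 v=7: → [19,21),[18,20); WM=19
i=20 t=20 v=3: → [20,22),[19,21); WM=20; [18,20) fires=9
i=21 t=20 v=4: → [20,22),[19,21); WM=20
i=22 t=22 v=4: → [22,24),[21,23); WM=22; [19,21) fires=7 [20,22) fires=4

[0,2)=6 [2,4)=4 [3,5)=4 [5,7)=5 [6,8)=5 [9,11)=7 [10,12)=8 [11,13)=8 [12,14)=8 [13,15)=3 [14,16)=9 [15,17)=9 [16,18)=7 [17,19)=9 [18,20)=9 [19,21)=7 [20,22)=4 [21,23)=4 [22,24)=4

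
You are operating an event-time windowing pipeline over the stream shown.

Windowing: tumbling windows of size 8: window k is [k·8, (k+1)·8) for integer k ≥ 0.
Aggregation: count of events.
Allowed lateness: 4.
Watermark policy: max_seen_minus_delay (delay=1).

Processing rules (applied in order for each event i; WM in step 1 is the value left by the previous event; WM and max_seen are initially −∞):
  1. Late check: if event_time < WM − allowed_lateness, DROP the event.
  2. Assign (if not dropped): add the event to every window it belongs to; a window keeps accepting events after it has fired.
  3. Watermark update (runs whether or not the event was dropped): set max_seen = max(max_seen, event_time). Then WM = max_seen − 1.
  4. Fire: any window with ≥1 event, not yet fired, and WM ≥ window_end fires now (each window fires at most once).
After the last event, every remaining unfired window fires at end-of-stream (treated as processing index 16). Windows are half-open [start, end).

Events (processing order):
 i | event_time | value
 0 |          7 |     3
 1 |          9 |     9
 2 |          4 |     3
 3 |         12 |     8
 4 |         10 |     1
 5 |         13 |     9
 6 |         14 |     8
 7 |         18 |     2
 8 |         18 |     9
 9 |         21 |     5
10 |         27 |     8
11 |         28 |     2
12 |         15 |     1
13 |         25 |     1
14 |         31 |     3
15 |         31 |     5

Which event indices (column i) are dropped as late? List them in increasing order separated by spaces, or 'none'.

12

i=0 t=7 v=3: → [0,8); WM=6
i=1 t=9 v=9: → [8,16); WM=8; [0,8) fires=1
i=2 t=4 v=3: → [0,8); WM=8
i=3 t=12 v=8: → [8,16); WM=11
i=4 t=10 v=1: → [8,16); WM=11
i=5 t=13 v=9: → [8,16); WM=12
i=6 t=14 v=8: → [8,16); WM=13
i=7 t=18 v=2: → [16,24); WM=17; [8,16) fires=5
i=8 t=18 v=9: → [16,24); WM=17
i=9 t=21 v=5: → [16,24); WM=20
i=10 t=27 v=8: → [24,32); WM=26; [16,24) fires=3
i=11 t=28 v=2: → [24,32); WM=27
i=12 t=15 v=1: DROP (t<27-4); WM=27
i=13 t=25 v=1: → [24,32); WM=27
i=14 t=31 v=3: → [24,32); WM=30
i=15 t=31 v=5: → [24,32); WM=30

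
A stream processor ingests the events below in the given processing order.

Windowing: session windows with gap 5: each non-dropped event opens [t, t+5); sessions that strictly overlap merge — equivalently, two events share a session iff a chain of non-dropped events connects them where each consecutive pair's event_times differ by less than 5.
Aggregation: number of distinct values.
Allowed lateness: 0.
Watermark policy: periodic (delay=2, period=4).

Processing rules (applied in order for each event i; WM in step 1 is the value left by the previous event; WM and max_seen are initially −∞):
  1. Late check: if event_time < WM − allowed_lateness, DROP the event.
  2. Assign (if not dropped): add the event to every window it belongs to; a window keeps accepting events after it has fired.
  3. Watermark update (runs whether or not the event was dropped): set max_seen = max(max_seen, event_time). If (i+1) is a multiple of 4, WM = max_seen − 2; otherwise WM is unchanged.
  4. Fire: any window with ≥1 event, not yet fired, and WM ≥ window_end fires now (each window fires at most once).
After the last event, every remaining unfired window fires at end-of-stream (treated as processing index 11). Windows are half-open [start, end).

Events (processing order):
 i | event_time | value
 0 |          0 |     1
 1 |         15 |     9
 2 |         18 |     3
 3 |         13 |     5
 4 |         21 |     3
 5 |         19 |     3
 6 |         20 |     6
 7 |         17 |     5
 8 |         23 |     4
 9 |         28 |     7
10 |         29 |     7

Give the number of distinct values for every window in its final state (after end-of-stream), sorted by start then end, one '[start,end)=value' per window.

[0,5)=1 [13,28)=5 [28,34)=1

i=0 t=0 v=1: → [0,5); WM=−∞
i=1 t=15 v=9: → [15,20); WM=−∞
i=2 t=18 v=3: → [15,23); WM=−∞
i=3 t=13 v=5: → [13,23); WM=16
i=4 t=21 v=3: → [13,26); WM=16
i=5 t=19 v=3: → [13,26); WM=16
i=6 t=20 v=6: → [13,26); WM=16
i=7 t=17 v=5: → [13,26); WM=19
i=8 t=23 v=4: → [13,28); WM=19
i=9 t=28 v=7: → [28,33); WM=19
i=10 t=29 v=7: → [28,34); WM=19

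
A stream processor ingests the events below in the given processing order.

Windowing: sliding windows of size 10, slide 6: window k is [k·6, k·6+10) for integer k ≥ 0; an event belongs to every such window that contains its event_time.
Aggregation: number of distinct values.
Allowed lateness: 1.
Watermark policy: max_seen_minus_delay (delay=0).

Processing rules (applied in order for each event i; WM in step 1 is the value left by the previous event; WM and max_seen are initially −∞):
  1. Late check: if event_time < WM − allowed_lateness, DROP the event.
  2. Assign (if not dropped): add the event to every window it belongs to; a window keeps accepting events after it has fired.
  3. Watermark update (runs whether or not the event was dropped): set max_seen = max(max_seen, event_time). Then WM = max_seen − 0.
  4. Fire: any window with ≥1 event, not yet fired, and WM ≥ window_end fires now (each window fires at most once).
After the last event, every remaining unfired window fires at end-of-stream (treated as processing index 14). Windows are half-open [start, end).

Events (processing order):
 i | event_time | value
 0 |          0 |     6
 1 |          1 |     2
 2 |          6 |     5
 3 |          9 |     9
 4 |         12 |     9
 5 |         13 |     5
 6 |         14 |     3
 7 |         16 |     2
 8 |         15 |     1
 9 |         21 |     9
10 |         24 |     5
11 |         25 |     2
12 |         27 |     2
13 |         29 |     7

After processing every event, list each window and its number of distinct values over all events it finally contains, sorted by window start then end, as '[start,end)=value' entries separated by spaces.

[0,10)=4 [6,16)=4 [12,22)=5 [18,28)=3 [24,34)=3

i=0 t=0 v=6: → [0,10); WM=0
i=1 t=1 v=2: → [0,10); WM=1
i=2 t=6 v=5: → [6,16),[0,10); WM=6
i=3 t=9 v=9: → [6,16),[0,10); WM=9
i=4 t=12 v=9: → [12,22),[6,16); WM=12; [0,10) fires=4
i=5 t=13 v=5: → [12,22),[6,16); WM=13
i=6 t=14 v=3: → [12,22),[6,16); WM=14
i=7 t=16 v=2: → [12,22); WM=16; [6,16) fires=3
i=8 t=15 v=1: → [12,22),[6,16); WM=16
i=9 t=21 v=9: → [18,28),[12,22); WM=21
i=10 t=24 v=5: → [24,34),[18,28); WM=24; [12,22) fires=5
i=11 t=25 v=2: → [24,34),[18,28); WM=25
i=12 t=27 v=2: → [24,34),[18,28); WM=27
i=13 t=29 v=7: → [24,34); WM=29; [18,28) fires=3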